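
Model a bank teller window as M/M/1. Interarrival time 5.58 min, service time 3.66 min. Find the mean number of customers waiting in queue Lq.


λ = 60/5.58 = 10.7527 /hr
μ = 60/3.66 = 16.3934 /hr
ρ = λ/μ = 10.7527/16.3934 = 0.6559
Lq = ρ²/(1−ρ) = 0.4302/0.3441 = 1.2503

Final: 1.2503


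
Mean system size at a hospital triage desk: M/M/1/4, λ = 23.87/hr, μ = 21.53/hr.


ρ = 23.87/21.53 = 1.1087
L = ρ[1 − (K+1)ρ^K + Kρ^(K+1)] / [(1−ρ)(1−ρ^(K+1))]
Numerator: 1.1087·(1 − 5·1.510892 + 4·1.675105) = 0.161820
Denominator: (-0.1087)·(-0.675105) = 0.073374
L = 0.161820/0.073374 = 2.2054

Final: 2.2054


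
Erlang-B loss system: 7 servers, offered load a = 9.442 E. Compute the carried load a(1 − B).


B(7,9.442) = 0.383276 (Erlang-B)
Carried load = a(1 − B) = 9.442·(1 − 0.383276) = 9.442·0.616724 = 5.8231 E

Final: 5.8231 Erlangs


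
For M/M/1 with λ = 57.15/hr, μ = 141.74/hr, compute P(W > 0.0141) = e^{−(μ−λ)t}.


W ~ Exponential(μ−λ) for M/M/1.
μ − λ = 141.74 − 57.15 = 84.5900
P(W > t) = e^{−(μ−λ)t} = e^{−1.1927} = 0.303395

Final: 0.303395


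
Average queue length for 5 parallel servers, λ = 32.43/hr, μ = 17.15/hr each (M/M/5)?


a = λ/μ = 1.8910; ρ = a/5 = 0.3782
P₀ = 0.150093
Lq = P₀·a^c·ρ / (c!·(1−ρ)²) = 0.150093·24.17765·0.3782/(120·0.38664)
= 0.02958

Final: 0.02958


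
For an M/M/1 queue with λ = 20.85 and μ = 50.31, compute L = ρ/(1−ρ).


ρ = λ/μ = 20.85/50.31 = 0.4144
L = ρ/(1−ρ) = 0.4144/(1 − 0.4144) = 0.4144/0.5856 = 0.7077

Final: 0.7077


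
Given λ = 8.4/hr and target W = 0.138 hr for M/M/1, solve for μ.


W = 1/(μ−λ) ⇒ μ − λ = 1/W = 1/0.138 = 7.2464
μ = λ + 1/W = 8.4 + 7.2464 = 15.6464 per hr

Final: 15.6464 /hr


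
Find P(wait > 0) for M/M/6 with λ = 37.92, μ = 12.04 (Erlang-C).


a = λ/μ = 3.1495; ρ = a/6 = 0.5249
P₀ = 0.041926 (from M/M/c formula)
C(c,a) = [a^c/(c!(1−ρ))]·P₀ = [976.00277/(720·0.4751)]·0.041926
= 2.85331·0.041926 = 0.119628

Final: 0.119628


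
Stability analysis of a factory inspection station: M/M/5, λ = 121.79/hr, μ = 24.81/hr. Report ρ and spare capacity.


Total capacity cμ = 5·24.81 = 124.05/hr
ρ = λ/(cμ) = 121.79/124.05 = 0.9818
Stable ⇔ ρ < 1: YES
Spare capacity = cμ − λ = 124.05 − 121.79 = 2.26/hr

Final: ρ = 0.9818; stable; margin = 2.26/hr


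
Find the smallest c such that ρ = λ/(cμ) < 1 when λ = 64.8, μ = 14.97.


Stability requires cμ > λ ⇔ c > λ/μ.
λ/μ = 64.8/14.97 = 4.3287
Minimum integer c = ⌊4.3287⌋ + 1 = 5
Check: 5·14.97 = 74.85 > 64.8, while 4·14.97 = 59.88 ≤ 64.8

Final: 5 servers


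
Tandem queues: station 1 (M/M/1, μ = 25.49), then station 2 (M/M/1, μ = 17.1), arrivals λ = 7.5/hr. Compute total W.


Each node sees arrival rate λ = 7.5/hr (tandem ⇒ throughput preserved).
W₁ = 1/(μ₁−λ) = 1/(25.49−7.5) = 0.05559 hr
W₂ = 1/(μ₂−λ) = 1/(17.1−7.5) = 0.10417 hr
W_total = W₁ + W₂ = 0.05559 + 0.10417 = 0.15975 hr

Final: 0.15975 hr


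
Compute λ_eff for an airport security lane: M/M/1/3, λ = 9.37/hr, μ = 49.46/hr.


ρ = 0.1894; P_K = (1−ρ)ρ^3/(1−ρ^4) = 0.005518
λ_eff = λ(1 − P_K) = 9.37·(1 − 0.005518) = 9.37·0.994482 = 9.3183 /hr

Final: 9.3183 /hr


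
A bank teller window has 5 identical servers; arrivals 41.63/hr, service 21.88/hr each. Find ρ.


ρ = λ/(cμ) = 41.63/(5·21.88) = 41.63/109.40 = 0.3805

Final: 0.3805


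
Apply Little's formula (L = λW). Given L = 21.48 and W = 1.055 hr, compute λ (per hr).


λ = L/W = 21.48/1.055 = 20.3602 /hr

Final: 20.3602 /hr


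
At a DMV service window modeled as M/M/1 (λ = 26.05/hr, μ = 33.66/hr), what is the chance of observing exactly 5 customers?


ρ = 26.05/33.66 = 0.7739
P_n = (1−ρ)·ρ^n = (1 − 0.7739)·0.7739^5 = 0.2261·0.277631 = 0.062768

Final: 0.062768


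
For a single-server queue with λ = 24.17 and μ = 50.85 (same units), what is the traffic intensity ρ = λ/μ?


ρ = λ/μ = 24.17/50.85 = 0.4753

Final: 0.4753


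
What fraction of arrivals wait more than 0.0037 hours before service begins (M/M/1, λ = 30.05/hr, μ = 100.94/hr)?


ρ = 30.05/100.94 = 0.2977
P(Wq > t) = ρ·e^{−(μ−λ)t} = 0.2977·e^{−0.2623}
= 0.2977·0.769286 = 0.229018

Final: 0.229018


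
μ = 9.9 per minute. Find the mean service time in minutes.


Mean service time = 1/μ = 1/9.9 minute = 0.10101 minute
In minutes: 0.10101 × 1 = 0.1010 min

Final: 0.1010 min


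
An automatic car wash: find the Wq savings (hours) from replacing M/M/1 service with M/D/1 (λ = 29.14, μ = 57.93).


ρ = 29.14/57.93 = 0.5030
Wq(M/M/1) = ρ/(μ−λ) = 0.5030/28.79 = 0.01747 hr
Wq(M/D/1) = ρ/(2(μ−λ)) = 0.008736 hr
Savings = 0.01747 − 0.008736 = 0.008736 hr

Final: 0.008736 hr


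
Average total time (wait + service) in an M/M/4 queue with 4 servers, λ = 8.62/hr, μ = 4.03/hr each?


a = 2.1390; ρ = 0.5347; P₀ = 0.111956
Lq = P₀·a^c·ρ/(c!(1−ρ)²) = 0.24121
Wq = Lq/λ = 0.24121/8.62 = 0.02798 hr
W = Wq + 1/μ = 0.02798 + 0.24814 = 0.27612 hr

Final: 0.27612 hr


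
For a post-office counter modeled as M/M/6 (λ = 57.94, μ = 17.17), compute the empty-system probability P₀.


a = λ/μ = 57.94/17.17 = 3.3745; ρ = a/c = 0.5624
Σ_{k=0}^{5} a^k/k! (terms k=0..5) = 1.00000 + 3.37449 + 5.69359 + 6.40432 + 5.40283 + 3.64636 = 25.52160
Tail: a^6/(6!(1−ρ)) = 1476.55346/(720·0.4376) = 4.68656
P₀ = 1/(25.52160 + 4.68656) = 1/30.20816 = 0.033104

Final: 0.033104


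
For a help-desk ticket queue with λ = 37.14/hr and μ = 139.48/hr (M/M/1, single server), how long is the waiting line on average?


ρ = 37.14/139.48 = 0.2663
Lq = ρ²/(1−ρ) = 0.07090/0.7337 = 0.09663

Final: 0.09663


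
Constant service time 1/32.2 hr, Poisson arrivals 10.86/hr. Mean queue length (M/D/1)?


ρ = 10.86/32.2 = 0.3373
M/D/1: Lq = ρ²/(2(1−ρ)) = 0.1137/(2·0.6627) = 0.08582

Final: 0.08582


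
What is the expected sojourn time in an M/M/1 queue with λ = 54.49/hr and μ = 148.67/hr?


W = 1/(μ−λ) = 1/(148.67 − 54.49) = 1/94.18 = 0.01062 hr

Final: 0.01062 hr


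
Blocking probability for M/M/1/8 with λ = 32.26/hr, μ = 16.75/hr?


ρ = λ/μ = 32.26/16.75 = 1.9260
P_K = (1−ρ)ρ^K/(1−ρ^(K+1)) = (-0.9260·189.319964)/(1 − 364.624600)
= -175.304635/-363.624600 = 0.482103

Final: 0.482103


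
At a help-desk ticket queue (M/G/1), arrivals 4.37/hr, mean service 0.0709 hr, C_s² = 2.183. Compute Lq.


ρ = λ·E[S] = 4.37·0.0709 = 0.3098
Lq = ρ²(1+C_s²)/(2(1−ρ)) = 0.09600·(1+2.183)/(2·0.6902)
= 0.09600·3.1830/1.3803 = 0.22136

Final: 0.22136


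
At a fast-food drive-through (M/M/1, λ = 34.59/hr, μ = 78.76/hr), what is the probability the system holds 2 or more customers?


ρ = 34.59/78.76 = 0.4392
P(N ≥ n) = ρ^n = 0.4392^2 = 0.192881

Final: 0.192881


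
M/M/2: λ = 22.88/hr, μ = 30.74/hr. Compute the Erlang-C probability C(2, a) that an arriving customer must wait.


a = λ/μ = 0.7443; ρ = a/2 = 0.3722
P₀ = 0.457563 (from M/M/c formula)
C(c,a) = [a^c/(c!(1−ρ))]·P₀ = [0.55399/(2·0.6278)]·0.457563
= 0.44119·0.457563 = 0.201870

Final: 0.201870


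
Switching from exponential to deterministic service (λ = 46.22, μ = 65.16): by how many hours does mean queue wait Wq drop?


ρ = 46.22/65.16 = 0.7093
Wq(M/M/1) = ρ/(μ−λ) = 0.7093/18.94 = 0.03745 hr
Wq(M/D/1) = ρ/(2(μ−λ)) = 0.01873 hr
Savings = 0.03745 − 0.01873 = 0.01873 hr

Final: 0.01873 hr


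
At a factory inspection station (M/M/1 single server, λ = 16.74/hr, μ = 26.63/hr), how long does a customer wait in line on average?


ρ = 16.74/26.63 = 0.6286
Wq = ρ/(μ−λ) = 0.6286/(26.63 − 16.74) = 0.6286/9.89 = 0.06356 hr

Final: 0.06356 hr


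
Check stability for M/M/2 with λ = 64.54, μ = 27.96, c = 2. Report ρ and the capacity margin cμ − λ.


Total capacity cμ = 2·27.96 = 55.92/hr
ρ = λ/(cμ) = 64.54/55.92 = 1.1541
Stable ⇔ ρ < 1: NO
Spare capacity = cμ − λ = 55.92 − 64.54 = -8.62/hr

Final: ρ = 1.1541; unstable; margin = -8.62/hr


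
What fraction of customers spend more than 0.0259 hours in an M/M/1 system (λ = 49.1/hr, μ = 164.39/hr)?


W ~ Exponential(μ−λ) for M/M/1.
μ − λ = 164.39 − 49.1 = 115.2900
P(W > t) = e^{−(μ−λ)t} = e^{−2.9860} = 0.050488

Final: 0.050488


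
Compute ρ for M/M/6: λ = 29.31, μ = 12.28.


ρ = λ/(cμ) = 29.31/(6·12.28) = 29.31/73.68 = 0.3978

Final: 0.3978


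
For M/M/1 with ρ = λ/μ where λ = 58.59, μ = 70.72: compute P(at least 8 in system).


ρ = 58.59/70.72 = 0.8285
P(N ≥ n) = ρ^n = 0.8285^8 = 0.221947

Final: 0.221947


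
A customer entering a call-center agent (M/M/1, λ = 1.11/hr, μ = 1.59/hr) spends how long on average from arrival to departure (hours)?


W = 1/(μ−λ) = 1/(1.59 − 1.11) = 1/0.4800 = 2.0833 hr

Final: 2.0833 hr


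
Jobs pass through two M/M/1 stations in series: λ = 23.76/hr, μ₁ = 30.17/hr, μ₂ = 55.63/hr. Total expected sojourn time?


Each node sees arrival rate λ = 23.76/hr (tandem ⇒ throughput preserved).
W₁ = 1/(μ₁−λ) = 1/(30.17−23.76) = 0.15601 hr
W₂ = 1/(μ₂−λ) = 1/(55.63−23.76) = 0.03138 hr
W_total = W₁ + W₂ = 0.15601 + 0.03138 = 0.18738 hr

Final: 0.18738 hr


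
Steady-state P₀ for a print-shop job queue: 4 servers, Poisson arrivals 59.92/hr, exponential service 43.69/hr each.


a = λ/μ = 59.92/43.69 = 1.3715; ρ = a/c = 0.3429
Σ_{k=0}^{3} a^k/k! (terms k=0..3) = 1.00000 + 1.37148 + 0.94048 + 0.42995 = 3.74191
Tail: a^4/(4!(1−ρ)) = 3.53801/(24·0.6571) = 0.22433
P₀ = 1/(3.74191 + 0.22433) = 1/3.96625 = 0.252128

Final: 0.252128


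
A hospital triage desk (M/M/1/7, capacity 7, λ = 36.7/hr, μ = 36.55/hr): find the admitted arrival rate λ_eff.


ρ = 1.0041; P_K = (1−ρ)ρ^7/(1−ρ^8) = 0.126799
λ_eff = λ(1 − P_K) = 36.7·(1 − 0.126799) = 36.7·0.873201 = 32.0465 /hr

Final: 32.0465 /hr


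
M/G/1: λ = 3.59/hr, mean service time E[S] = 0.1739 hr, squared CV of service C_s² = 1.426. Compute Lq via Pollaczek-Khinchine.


ρ = λ·E[S] = 3.59·0.1739 = 0.6243
Lq = ρ²(1+C_s²)/(2(1−ρ)) = 0.3898·(1+1.426)/(2·0.3757)
= 0.3898·2.4260/0.7514 = 1.25837

Final: 1.25837


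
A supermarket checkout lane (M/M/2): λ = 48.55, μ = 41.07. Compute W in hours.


a = 1.1821; ρ = 0.5911; P₀ = 0.257020
Lq = P₀·a^c·ρ/(c!(1−ρ)²) = 0.63473
Wq = Lq/λ = 0.63473/48.55 = 0.01307 hr
W = Wq + 1/μ = 0.01307 + 0.02435 = 0.03742 hr

Final: 0.03742 hr


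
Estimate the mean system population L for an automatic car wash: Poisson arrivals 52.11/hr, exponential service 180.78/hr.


ρ = λ/μ = 52.11/180.78 = 0.2883
L = ρ/(1−ρ) = 0.2883/(1 − 0.2883) = 0.2883/0.7117 = 0.4050

Final: 0.4050


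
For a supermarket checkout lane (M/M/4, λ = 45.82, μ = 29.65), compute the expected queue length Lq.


a = λ/μ = 1.5454; ρ = a/4 = 0.3863
P₀ = 0.210892
Lq = P₀·a^c·ρ / (c!·(1−ρ)²) = 0.210892·5.70324·0.3863/(24·0.37658)
= 0.05141

Final: 0.05141


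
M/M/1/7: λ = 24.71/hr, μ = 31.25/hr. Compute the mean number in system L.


ρ = 24.71/31.25 = 0.7907
L = ρ[1 − (K+1)ρ^K + Kρ^(K+1)] / [(1−ρ)(1−ρ^(K+1))]
Numerator: 0.7907·(1 − 8·0.193268 + 7·0.152821) = 0.414023
Denominator: (0.2093)·(0.847179) = 0.177298
L = 0.414023/0.177298 = 2.3352

Final: 2.3352


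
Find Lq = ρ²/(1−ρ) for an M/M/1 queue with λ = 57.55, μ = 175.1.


ρ = 57.55/175.1 = 0.3287
Lq = ρ²/(1−ρ) = 0.1080/0.6713 = 0.1609

Final: 0.1609


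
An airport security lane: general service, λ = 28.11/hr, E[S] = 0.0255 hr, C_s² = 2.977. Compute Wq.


ρ = λ·E[S] = 28.11·0.0255 = 0.7168
E[S²] = E[S]²(1+C_s²) = 0.0255²·(1+2.977) = 0.002586
Wq = λ·E[S²]/(2(1−ρ)) = 28.11·0.002586/(2·0.2832) = 0.12835 hr

Final: 0.12835 hr


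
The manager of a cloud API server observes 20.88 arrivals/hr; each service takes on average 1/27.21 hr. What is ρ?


ρ = λ/μ = 20.88/27.21 = 0.7674

Final: 0.7674


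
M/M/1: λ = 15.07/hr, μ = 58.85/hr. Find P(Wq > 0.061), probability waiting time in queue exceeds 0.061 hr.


ρ = 15.07/58.85 = 0.2561
P(Wq > t) = ρ·e^{−(μ−λ)t} = 0.2561·e^{−2.6706}
= 0.2561·0.069212 = 0.017723

Final: 0.017723


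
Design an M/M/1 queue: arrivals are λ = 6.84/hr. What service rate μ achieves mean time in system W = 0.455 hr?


W = 1/(μ−λ) ⇒ μ − λ = 1/W = 1/0.455 = 2.1978
μ = λ + 1/W = 6.84 + 2.1978 = 9.0378 per hr

Final: 9.0378 /hr


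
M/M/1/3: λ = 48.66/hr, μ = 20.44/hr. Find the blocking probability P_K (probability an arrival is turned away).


ρ = λ/μ = 48.66/20.44 = 2.3806
P_K = (1−ρ)ρ^K/(1−ρ^(K+1)) = (-1.3806·13.491916)/(1 − 32.119210)
= -18.627293/-31.119210 = 0.598579

Final: 0.598579


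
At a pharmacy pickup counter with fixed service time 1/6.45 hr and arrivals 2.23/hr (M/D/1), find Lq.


ρ = 2.23/6.45 = 0.3457
M/D/1: Lq = ρ²/(2(1−ρ)) = 0.1195/(2·0.6543) = 0.09135

Final: 0.09135


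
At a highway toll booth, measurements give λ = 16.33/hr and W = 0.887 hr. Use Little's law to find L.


L = λW = 16.33·0.887 = 14.4847

Final: 14.4847


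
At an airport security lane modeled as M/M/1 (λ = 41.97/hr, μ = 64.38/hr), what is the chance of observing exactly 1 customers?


ρ = 41.97/64.38 = 0.6519
P_n = (1−ρ)·ρ^n = (1 − 0.6519)·0.6519^1 = 0.3481·0.651911 = 0.226923

Final: 0.226923


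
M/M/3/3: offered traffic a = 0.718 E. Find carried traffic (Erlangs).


B(3,0.718) = 0.030279 (Erlang-B)
Carried load = a(1 − B) = 0.718·(1 − 0.030279) = 0.718·0.969721 = 0.6963 E

Final: 0.6963 Erlangs


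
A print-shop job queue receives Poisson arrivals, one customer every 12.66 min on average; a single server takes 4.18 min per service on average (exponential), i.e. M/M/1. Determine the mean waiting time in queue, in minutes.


λ = 60/12.66 = 4.7393 /hr
μ = 60/4.18 = 14.3541 /hr
ρ = λ/μ = 4.7393/14.3541 = 0.3302
Wq = ρ/(μ−λ) = 0.3302/(14.3541−4.7393) = 0.03434 hr
In minutes: 0.03434·60 = 2.060 min

Final: 2.060 min


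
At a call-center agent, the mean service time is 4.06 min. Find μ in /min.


μ = 1/(service time) in consistent units.
1 minute = 1 min, so μ = 1/4.06 = 0.2463 per minute

Final: 0.2463 /min


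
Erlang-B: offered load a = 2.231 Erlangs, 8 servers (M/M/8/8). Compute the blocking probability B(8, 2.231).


B(c,a) = (a^c/c!) / Σ_{k=0}^{c} a^k/k!
a^8/8! = 0.015222
Σ terms (k=0..8): 1.00000 + 2.23100 + 2.48868 + 1.85075 + 1.03226 + 0.46059 + 0.17126 + 0.05458 + 0.01522 = 9.304346
B = 0.015222/9.304346 = 0.001636

Final: 0.001636


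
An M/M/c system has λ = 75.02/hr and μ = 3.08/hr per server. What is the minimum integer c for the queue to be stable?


Stability requires cμ > λ ⇔ c > λ/μ.
λ/μ = 75.02/3.08 = 24.3571
Minimum integer c = ⌊24.3571⌋ + 1 = 25
Check: 25·3.08 = 77.00 > 75.02, while 24·3.08 = 73.92 ≤ 75.02

Final: 25 servers


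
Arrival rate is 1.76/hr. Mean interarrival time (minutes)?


Mean interarrival time = 1/λ = 1/1.76 hour = 0.56818 hour
In minutes: 0.56818 × 60 = 34.0909 min

Final: 34.0909 min


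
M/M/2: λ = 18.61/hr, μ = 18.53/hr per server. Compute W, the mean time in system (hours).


a = 1.0043; ρ = 0.5022; P₀ = 0.331417
Lq = P₀·a^c·ρ/(c!(1−ρ)²) = 0.33865
Wq = Lq/λ = 0.33865/18.61 = 0.01820 hr
W = Wq + 1/μ = 0.01820 + 0.05397 = 0.07216 hr

Final: 0.07216 hr


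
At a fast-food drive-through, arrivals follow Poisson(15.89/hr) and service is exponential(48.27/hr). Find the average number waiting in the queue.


ρ = 15.89/48.27 = 0.3292
Lq = ρ²/(1−ρ) = 0.1084/0.6708 = 0.1615

Final: 0.1615


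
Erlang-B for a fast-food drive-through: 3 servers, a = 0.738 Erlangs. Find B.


B(c,a) = (a^c/c!) / Σ_{k=0}^{c} a^k/k!
a^3/3! = 0.066991
Σ terms (k=0..3): 1.00000 + 0.73800 + 0.27232 + 0.06699 = 2.077313
B = 0.066991/2.077313 = 0.032249

Final: 0.032249


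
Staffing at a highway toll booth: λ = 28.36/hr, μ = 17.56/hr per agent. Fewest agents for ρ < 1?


Stability requires cμ > λ ⇔ c > λ/μ.
λ/μ = 28.36/17.56 = 1.6150
Minimum integer c = ⌊1.6150⌋ + 1 = 2
Check: 2·17.56 = 35.12 > 28.36, while 1·17.56 = 17.56 ≤ 28.36

Final: 2 servers


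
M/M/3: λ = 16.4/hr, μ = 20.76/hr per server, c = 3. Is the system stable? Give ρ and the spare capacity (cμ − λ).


Total capacity cμ = 3·20.76 = 62.28/hr
ρ = λ/(cμ) = 16.4/62.28 = 0.2633
Stable ⇔ ρ < 1: YES
Spare capacity = cμ − λ = 62.28 − 16.4 = 45.88/hr

Final: ρ = 0.2633; stable; margin = 45.88/hr


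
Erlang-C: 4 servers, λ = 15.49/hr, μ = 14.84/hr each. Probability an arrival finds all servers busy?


a = λ/μ = 1.0438; ρ = a/4 = 0.2610
P₀ = 0.351491 (from M/M/c formula)
C(c,a) = [a^c/(c!(1−ρ))]·P₀ = [1.18705/(24·0.7390)]·0.351491
= 0.06692·0.351491 = 0.023523

Final: 0.023523


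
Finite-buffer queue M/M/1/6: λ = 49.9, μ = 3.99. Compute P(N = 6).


ρ = λ/μ = 49.9/3.99 = 12.5063
P_K = (1−ρ)ρ^K/(1−ρ^(K+1)) = (-11.5063·3826184.425878)/(1 − 47851278.910102)
= -44025094.484224/-47851277.910102 = 0.920040

Final: 0.920040


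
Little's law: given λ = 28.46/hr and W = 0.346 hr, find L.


L = λW = 28.46·0.346 = 9.8472

Final: 9.8472


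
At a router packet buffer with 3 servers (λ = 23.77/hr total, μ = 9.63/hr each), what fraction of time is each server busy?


ρ = λ/(cμ) = 23.77/(3·9.63) = 23.77/28.89 = 0.8228

Final: 0.8228


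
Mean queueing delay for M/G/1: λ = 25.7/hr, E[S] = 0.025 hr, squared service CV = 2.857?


ρ = λ·E[S] = 25.7·0.025 = 0.6425
E[S²] = E[S]²(1+C_s²) = 0.025²·(1+2.857) = 0.002411
Wq = λ·E[S²]/(2(1−ρ)) = 25.7·0.002411/(2·0.3575) = 0.08665 hr

Final: 0.08665 hr


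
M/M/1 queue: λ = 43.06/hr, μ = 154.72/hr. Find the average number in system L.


ρ = λ/μ = 43.06/154.72 = 0.2783
L = ρ/(1−ρ) = 0.2783/(1 − 0.2783) = 0.2783/0.7217 = 0.3856

Final: 0.3856


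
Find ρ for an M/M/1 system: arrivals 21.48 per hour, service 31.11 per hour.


ρ = λ/μ = 21.48/31.11 = 0.6905

Final: 0.6905


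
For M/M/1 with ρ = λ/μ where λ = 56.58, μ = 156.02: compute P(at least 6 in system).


ρ = 56.58/156.02 = 0.3626
P(N ≥ n) = ρ^n = 0.3626^6 = 0.002275

Final: 0.002275


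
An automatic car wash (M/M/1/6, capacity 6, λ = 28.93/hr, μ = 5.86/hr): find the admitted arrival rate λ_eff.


ρ = 4.9369; P_K = (1−ρ)ρ^6/(1−ρ^7) = 0.797453
λ_eff = λ(1 − P_K) = 28.93·(1 − 0.797453) = 28.93·0.202547 = 5.8597 /hr

Final: 5.8597 /hr


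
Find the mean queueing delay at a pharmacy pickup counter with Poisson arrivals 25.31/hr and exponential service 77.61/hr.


ρ = 25.31/77.61 = 0.3261
Wq = ρ/(μ−λ) = 0.3261/(77.61 − 25.31) = 0.3261/52.30 = 0.006236 hr

Final: 0.006236 hr


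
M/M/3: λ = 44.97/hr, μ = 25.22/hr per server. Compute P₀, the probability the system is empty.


a = λ/μ = 44.97/25.22 = 1.7831; ρ = a/c = 0.5944
Σ_{k=0}^{2} a^k/k! (terms k=0..2) = 1.00000 + 1.78311 + 1.58974 = 4.37285
Tail: a^3/(3!(1−ρ)) = 5.66935/(6·0.4056) = 2.32944
P₀ = 1/(4.37285 + 2.32944) = 1/6.70229 = 0.149203

Final: 0.149203


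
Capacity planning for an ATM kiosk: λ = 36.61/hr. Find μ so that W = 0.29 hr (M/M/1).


W = 1/(μ−λ) ⇒ μ − λ = 1/W = 1/0.29 = 3.4483
μ = λ + 1/W = 36.61 + 3.4483 = 40.0583 per hr

Final: 40.0583 /hr


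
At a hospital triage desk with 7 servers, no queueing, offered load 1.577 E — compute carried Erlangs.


B(7,1.577) = 0.0009945 (Erlang-B)
Carried load = a(1 − B) = 1.577·(1 − 0.0009945) = 1.577·0.999005 = 1.5754 E

Final: 1.5754 Erlangs


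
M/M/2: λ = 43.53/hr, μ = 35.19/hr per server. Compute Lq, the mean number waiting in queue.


a = λ/μ = 1.2370; ρ = a/2 = 0.6185
P₀ = 0.235712
Lq = P₀·a^c·ρ / (c!·(1−ρ)²) = 0.235712·1.53017·0.6185/(2·0.14554)
= 0.76637

Final: 0.76637


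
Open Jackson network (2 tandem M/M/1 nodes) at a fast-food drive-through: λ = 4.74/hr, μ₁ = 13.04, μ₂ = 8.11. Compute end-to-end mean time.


Each node sees arrival rate λ = 4.74/hr (tandem ⇒ throughput preserved).
W₁ = 1/(μ₁−λ) = 1/(13.04−4.74) = 0.12048 hr
W₂ = 1/(μ₂−λ) = 1/(8.11−4.74) = 0.29674 hr
W_total = W₁ + W₂ = 0.12048 + 0.29674 = 0.41722 hr

Final: 0.41722 hr


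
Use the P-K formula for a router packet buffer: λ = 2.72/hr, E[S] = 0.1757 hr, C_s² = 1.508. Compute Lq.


ρ = λ·E[S] = 2.72·0.1757 = 0.4779
Lq = ρ²(1+C_s²)/(2(1−ρ)) = 0.2284·(1+1.508)/(2·0.5221)
= 0.2284·2.5080/1.0442 = 0.54857

Final: 0.54857


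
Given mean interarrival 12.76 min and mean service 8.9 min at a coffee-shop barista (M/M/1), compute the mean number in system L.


λ = 60/12.76 = 4.7022 /hr
μ = 60/8.9 = 6.7416 /hr
ρ = λ/μ = 4.7022/6.7416 = 0.6975
L = ρ/(1−ρ) = 0.6975/0.3025 = 2.3057

Final: 2.3057


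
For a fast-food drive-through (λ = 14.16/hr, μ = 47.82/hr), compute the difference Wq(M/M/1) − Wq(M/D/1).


ρ = 14.16/47.82 = 0.2961
Wq(M/M/1) = ρ/(μ−λ) = 0.2961/33.66 = 0.008797 hr
Wq(M/D/1) = ρ/(2(μ−λ)) = 0.004399 hr
Savings = 0.008797 − 0.004399 = 0.004399 hr

Final: 0.004399 hr


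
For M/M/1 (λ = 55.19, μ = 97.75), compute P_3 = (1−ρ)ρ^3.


ρ = 55.19/97.75 = 0.5646
P_n = (1−ρ)·ρ^n = (1 − 0.5646)·0.5646^3 = 0.4354·0.179983 = 0.078364

Final: 0.078364


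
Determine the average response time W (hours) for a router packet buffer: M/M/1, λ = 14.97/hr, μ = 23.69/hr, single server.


W = 1/(μ−λ) = 1/(23.69 − 14.97) = 1/8.72 = 0.1147 hr

Final: 0.1147 hr


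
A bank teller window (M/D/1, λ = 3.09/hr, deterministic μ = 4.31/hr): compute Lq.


ρ = 3.09/4.31 = 0.7169
M/D/1: Lq = ρ²/(2(1−ρ)) = 0.5140/(2·0.2831) = 0.90792

Final: 0.90792


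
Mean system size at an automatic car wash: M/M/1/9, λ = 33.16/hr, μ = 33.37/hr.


ρ = 33.16/33.37 = 0.9937
L = ρ[1 − (K+1)ρ^K + Kρ^(K+1)] / [(1−ρ)(1−ρ^(K+1))]
Numerator: 0.9937·(1 − 10·0.944767 + 9·0.938822) = 0.001712
Denominator: (0.006293)·(0.061178) = 0.0003850
L = 0.001712/0.0003850 = 4.4479

Final: 4.4479


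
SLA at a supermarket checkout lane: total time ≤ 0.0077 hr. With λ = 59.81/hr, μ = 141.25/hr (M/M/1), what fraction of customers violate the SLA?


W ~ Exponential(μ−λ) for M/M/1.
μ − λ = 141.25 − 59.81 = 81.4400
P(W > t) = e^{−(μ−λ)t} = e^{−0.6271} = 0.534145

Final: 0.534145


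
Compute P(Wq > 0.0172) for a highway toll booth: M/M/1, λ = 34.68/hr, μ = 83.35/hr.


ρ = 34.68/83.35 = 0.4161
P(Wq > t) = ρ·e^{−(μ−λ)t} = 0.4161·e^{−0.8371}
= 0.4161·0.432954 = 0.180142

Final: 0.180142


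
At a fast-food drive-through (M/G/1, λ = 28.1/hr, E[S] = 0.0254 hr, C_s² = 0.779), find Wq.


ρ = λ·E[S] = 28.1·0.0254 = 0.7137
E[S²] = E[S]²(1+C_s²) = 0.0254²·(1+0.779) = 0.001148
Wq = λ·E[S²]/(2(1−ρ)) = 28.1·0.001148/(2·0.2863) = 0.05633 hr

Final: 0.05633 hr


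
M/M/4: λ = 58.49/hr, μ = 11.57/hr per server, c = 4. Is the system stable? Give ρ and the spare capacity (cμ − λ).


Total capacity cμ = 4·11.57 = 46.28/hr
ρ = λ/(cμ) = 58.49/46.28 = 1.2638
Stable ⇔ ρ < 1: NO
Spare capacity = cμ − λ = 46.28 − 58.49 = -12.21/hr

Final: ρ = 1.2638; unstable; margin = -12.21/hr


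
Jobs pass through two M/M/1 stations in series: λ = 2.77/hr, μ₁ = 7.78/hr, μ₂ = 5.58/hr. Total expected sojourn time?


Each node sees arrival rate λ = 2.77/hr (tandem ⇒ throughput preserved).
W₁ = 1/(μ₁−λ) = 1/(7.78−2.77) = 0.19960 hr
W₂ = 1/(μ₂−λ) = 1/(5.58−2.77) = 0.35587 hr
W_total = W₁ + W₂ = 0.19960 + 0.35587 = 0.55547 hr

Final: 0.55547 hr


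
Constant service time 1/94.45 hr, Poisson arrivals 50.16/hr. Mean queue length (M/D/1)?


ρ = 50.16/94.45 = 0.5311
M/D/1: Lq = ρ²/(2(1−ρ)) = 0.2820/(2·0.4689) = 0.30073

Final: 0.30073


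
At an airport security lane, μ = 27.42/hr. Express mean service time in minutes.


Mean service time = 1/μ = 1/27.42 hour = 0.03647 hour
In minutes: 0.03647 × 60 = 2.1882 min

Final: 2.1882 min


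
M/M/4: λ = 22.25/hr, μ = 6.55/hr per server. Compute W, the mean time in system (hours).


a = 3.3969; ρ = 0.8492; P₀ = 0.018692
Lq = P₀·a^c·ρ/(c!(1−ρ)²) = 3.87463
Wq = Lq/λ = 3.87463/22.25 = 0.17414 hr
W = Wq + 1/μ = 0.17414 + 0.15267 = 0.32681 hr

Final: 0.32681 hr


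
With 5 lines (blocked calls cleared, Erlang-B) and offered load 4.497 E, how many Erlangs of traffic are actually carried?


B(5,4.497) = 0.242763 (Erlang-B)
Carried load = a(1 − B) = 4.497·(1 − 0.242763) = 4.497·0.757237 = 3.4053 E

Final: 3.4053 Erlangs


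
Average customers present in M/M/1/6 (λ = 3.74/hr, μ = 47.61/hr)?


ρ = 3.74/47.61 = 0.07855
L = ρ[1 − (K+1)ρ^K + Kρ^(K+1)] / [(1−ρ)(1−ρ^(K+1))]
Numerator: 0.07855·(1 − 7·0.0000002350 + 6·0.00000001846) = 0.078555
Denominator: (0.9214)·(1.000000) = 0.921445
L = 0.078555/0.921445 = 0.08525

Final: 0.08525


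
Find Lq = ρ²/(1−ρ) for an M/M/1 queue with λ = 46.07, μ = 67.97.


ρ = 46.07/67.97 = 0.6778
Lq = ρ²/(1−ρ) = 0.4594/0.3222 = 1.4259

Final: 1.4259


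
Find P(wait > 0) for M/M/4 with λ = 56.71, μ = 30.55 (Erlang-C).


a = λ/μ = 1.8563; ρ = a/4 = 0.4641
P₀ = 0.152242 (from M/M/c formula)
C(c,a) = [a^c/(c!(1−ρ))]·P₀ = [11.87391/(24·0.5359)]·0.152242
= 0.92316·0.152242 = 0.140544

Final: 0.140544


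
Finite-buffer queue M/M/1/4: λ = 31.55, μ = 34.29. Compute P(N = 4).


ρ = λ/μ = 31.55/34.29 = 0.9201
P_K = (1−ρ)ρ^K/(1−ρ^(K+1)) = (0.07991·0.716684)/(1 − 0.659416)
= 0.057268/0.340584 = 0.168146

Final: 0.168146


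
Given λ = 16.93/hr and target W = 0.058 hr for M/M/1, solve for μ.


W = 1/(μ−λ) ⇒ μ − λ = 1/W = 1/0.058 = 17.2414
μ = λ + 1/W = 16.93 + 17.2414 = 34.1714 per hr

Final: 34.1714 /hr


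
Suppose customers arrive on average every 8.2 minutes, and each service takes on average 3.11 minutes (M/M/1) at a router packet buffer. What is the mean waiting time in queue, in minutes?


λ = 60/8.2 = 7.3171 /hr
μ = 60/3.11 = 19.2926 /hr
ρ = λ/μ = 7.3171/19.2926 = 0.3793
Wq = ρ/(μ−λ) = 0.3793/(19.2926−7.3171) = 0.03167 hr
In minutes: 0.03167·60 = 1.900 min

Final: 1.900 min


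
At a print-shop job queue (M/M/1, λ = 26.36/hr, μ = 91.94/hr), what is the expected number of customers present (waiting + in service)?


ρ = λ/μ = 26.36/91.94 = 0.2867
L = ρ/(1−ρ) = 0.2867/(1 − 0.2867) = 0.2867/0.7133 = 0.4020

Final: 0.4020


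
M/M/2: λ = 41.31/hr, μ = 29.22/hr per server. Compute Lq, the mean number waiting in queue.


a = λ/μ = 1.4138; ρ = a/2 = 0.7069
P₀ = 0.171729
Lq = P₀·a^c·ρ / (c!·(1−ρ)²) = 0.171729·1.99871·0.7069/(2·0.08592)
= 1.41194

Final: 1.41194


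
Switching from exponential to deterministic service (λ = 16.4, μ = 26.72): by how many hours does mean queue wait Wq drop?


ρ = 16.4/26.72 = 0.6138
Wq(M/M/1) = ρ/(μ−λ) = 0.6138/10.32 = 0.05947 hr
Wq(M/D/1) = ρ/(2(μ−λ)) = 0.02974 hr
Savings = 0.05947 − 0.02974 = 0.02974 hr

Final: 0.02974 hr


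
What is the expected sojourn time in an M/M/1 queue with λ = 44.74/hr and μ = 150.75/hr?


W = 1/(μ−λ) = 1/(150.75 − 44.74) = 1/106.01 = 0.009433 hr

Final: 0.009433 hr


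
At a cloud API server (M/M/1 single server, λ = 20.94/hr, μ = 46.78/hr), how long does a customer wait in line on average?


ρ = 20.94/46.78 = 0.4476
Wq = ρ/(μ−λ) = 0.4476/(46.78 − 20.94) = 0.4476/25.84 = 0.01732 hr

Final: 0.01732 hr


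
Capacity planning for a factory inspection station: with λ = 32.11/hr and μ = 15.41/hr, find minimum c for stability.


Stability requires cμ > λ ⇔ c > λ/μ.
λ/μ = 32.11/15.41 = 2.0837
Minimum integer c = ⌊2.0837⌋ + 1 = 3
Check: 3·15.41 = 46.23 > 32.11, while 2·15.41 = 30.82 ≤ 32.11

Final: 3 servers


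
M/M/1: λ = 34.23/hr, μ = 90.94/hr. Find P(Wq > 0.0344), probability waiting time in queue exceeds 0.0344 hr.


ρ = 34.23/90.94 = 0.3764
P(Wq > t) = ρ·e^{−(μ−λ)t} = 0.3764·e^{−1.9508}
= 0.3764·0.142157 = 0.053508

Final: 0.053508


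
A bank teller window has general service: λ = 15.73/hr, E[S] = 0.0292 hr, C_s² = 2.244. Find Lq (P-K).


ρ = λ·E[S] = 15.73·0.0292 = 0.4593
Lq = ρ²(1+C_s²)/(2(1−ρ)) = 0.2110·(1+2.244)/(2·0.5407)
= 0.2110·3.2440/1.0814 = 0.63289

Final: 0.63289


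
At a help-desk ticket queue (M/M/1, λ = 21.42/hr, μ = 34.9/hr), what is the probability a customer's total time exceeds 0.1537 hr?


W ~ Exponential(μ−λ) for M/M/1.
μ − λ = 34.9 − 21.42 = 13.4800
P(W > t) = e^{−(μ−λ)t} = e^{−2.0719} = 0.125949

Final: 0.125949


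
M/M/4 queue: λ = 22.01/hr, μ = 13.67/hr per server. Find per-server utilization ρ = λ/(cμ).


ρ = λ/(cμ) = 22.01/(4·13.67) = 22.01/54.68 = 0.4025

Final: 0.4025


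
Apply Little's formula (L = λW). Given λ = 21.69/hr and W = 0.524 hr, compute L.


L = λW = 21.69·0.524 = 11.3656

Final: 11.3656


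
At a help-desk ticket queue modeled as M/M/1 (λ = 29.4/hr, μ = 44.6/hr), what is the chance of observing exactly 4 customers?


ρ = 29.4/44.6 = 0.6592
P_n = (1−ρ)·ρ^n = (1 − 0.6592)·0.6592^4 = 0.3408·0.188821 = 0.064351

Final: 0.064351


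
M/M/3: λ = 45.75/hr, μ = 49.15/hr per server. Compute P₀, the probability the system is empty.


a = λ/μ = 45.75/49.15 = 0.9308; ρ = a/c = 0.3103
Σ_{k=0}^{2} a^k/k! (terms k=0..2) = 1.00000 + 0.93082 + 0.43322 = 2.36404
Tail: a^3/(3!(1−ρ)) = 0.80650/(6·0.6897) = 0.19488
P₀ = 1/(2.36404 + 0.19488) = 1/2.55892 = 0.390789

Final: 0.390789


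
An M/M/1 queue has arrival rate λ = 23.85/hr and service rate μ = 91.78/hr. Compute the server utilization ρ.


ρ = λ/μ = 23.85/91.78 = 0.2599

Final: 0.2599


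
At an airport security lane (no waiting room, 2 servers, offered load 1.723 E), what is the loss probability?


B(c,a) = (a^c/c!) / Σ_{k=0}^{c} a^k/k!
a^2/2! = 1.484365
Σ terms (k=0..2): 1.00000 + 1.72300 + 1.48436 = 4.207365
B = 1.484365/4.207365 = 0.352801

Final: 0.352801


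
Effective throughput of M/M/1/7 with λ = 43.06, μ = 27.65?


ρ = 1.5573; P_K = (1−ρ)ρ^7/(1−ρ^8) = 0.368525
λ_eff = λ(1 − P_K) = 43.06·(1 − 0.368525) = 43.06·0.631475 = 27.1913 /hr

Final: 27.1913 /hr


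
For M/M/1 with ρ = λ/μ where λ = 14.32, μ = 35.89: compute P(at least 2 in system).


ρ = 14.32/35.89 = 0.3990
P(N ≥ n) = ρ^n = 0.3990^2 = 0.159199

Final: 0.159199


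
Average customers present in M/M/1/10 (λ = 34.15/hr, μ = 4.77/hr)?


ρ = 34.15/4.77 = 7.1593
L = ρ[1 − (K+1)ρ^K + Kρ^(K+1)] / [(1−ρ)(1−ρ^(K+1))]
Numerator: 7.1593·(1 − 11·353771863.926869 + 10·2532769214.486913) = 153468823081.195526
Denominator: (-6.1593)·(-2532769213.486913) = 15600159222.692980
L = 153468823081.195526/15600159222.692980 = 9.8376

Final: 9.8376


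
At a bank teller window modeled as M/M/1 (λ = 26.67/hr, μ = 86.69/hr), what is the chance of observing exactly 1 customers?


ρ = 26.67/86.69 = 0.3076
P_n = (1−ρ)·ρ^n = (1 − 0.3076)·0.3076^1 = 0.6924·0.307648 = 0.213001

Final: 0.213001


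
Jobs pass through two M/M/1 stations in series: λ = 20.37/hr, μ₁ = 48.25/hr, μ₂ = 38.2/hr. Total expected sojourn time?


Each node sees arrival rate λ = 20.37/hr (tandem ⇒ throughput preserved).
W₁ = 1/(μ₁−λ) = 1/(48.25−20.37) = 0.03587 hr
W₂ = 1/(μ₂−λ) = 1/(38.2−20.37) = 0.05609 hr
W_total = W₁ + W₂ = 0.03587 + 0.05609 = 0.09195 hr

Final: 0.09195 hr


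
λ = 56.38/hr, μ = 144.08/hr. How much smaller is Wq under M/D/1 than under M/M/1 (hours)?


ρ = 56.38/144.08 = 0.3913
Wq(M/M/1) = ρ/(μ−λ) = 0.3913/87.70 = 0.004462 hr
Wq(M/D/1) = ρ/(2(μ−λ)) = 0.002231 hr
Savings = 0.004462 − 0.002231 = 0.002231 hr

Final: 0.002231 hr


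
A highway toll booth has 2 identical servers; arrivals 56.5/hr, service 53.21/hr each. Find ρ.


ρ = λ/(cμ) = 56.5/(2·53.21) = 56.5/106.42 = 0.5309

Final: 0.5309


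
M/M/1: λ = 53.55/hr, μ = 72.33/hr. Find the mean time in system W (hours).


W = 1/(μ−λ) = 1/(72.33 − 53.55) = 1/18.78 = 0.05325 hr

Final: 0.05325 hr


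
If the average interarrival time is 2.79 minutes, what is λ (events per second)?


λ = 1/(interarrival time) in consistent units.
1 second = 0.0166667 min, so λ = 0.0166667/2.79 = 0.005974 per second

Final: 0.005974 /sec


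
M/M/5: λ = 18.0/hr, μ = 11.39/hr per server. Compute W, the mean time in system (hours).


a = 1.5803; ρ = 0.3161; P₀ = 0.205472
Lq = P₀·a^c·ρ/(c!(1−ρ)²) = 0.01140
Wq = Lq/λ = 0.01140/18.0 = 0.0006336 hr
W = Wq + 1/μ = 0.0006336 + 0.08780 = 0.08843 hr

Final: 0.08843 hr


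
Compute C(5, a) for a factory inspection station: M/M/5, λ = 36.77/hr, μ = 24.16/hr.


a = λ/μ = 1.5219; ρ = a/5 = 0.3044
P₀ = 0.217913 (from M/M/c formula)
C(c,a) = [a^c/(c!(1−ρ))]·P₀ = [8.16551/(120·0.6956)]·0.217913
= 0.09782·0.217913 = 0.021317

Final: 0.021317


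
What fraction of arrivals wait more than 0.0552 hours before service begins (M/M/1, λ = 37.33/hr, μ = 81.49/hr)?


ρ = 37.33/81.49 = 0.4581
P(Wq > t) = ρ·e^{−(μ−λ)t} = 0.4581·e^{−2.4376}
= 0.4581·0.087367 = 0.040022

Final: 0.040022


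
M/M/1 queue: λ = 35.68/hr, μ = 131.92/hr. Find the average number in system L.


ρ = λ/μ = 35.68/131.92 = 0.2705
L = ρ/(1−ρ) = 0.2705/(1 − 0.2705) = 0.2705/0.7295 = 0.3707

Final: 0.3707


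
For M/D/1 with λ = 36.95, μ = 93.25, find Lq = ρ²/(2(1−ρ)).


ρ = 36.95/93.25 = 0.3962
M/D/1: Lq = ρ²/(2(1−ρ)) = 0.1570/(2·0.6038) = 0.13003

Final: 0.13003


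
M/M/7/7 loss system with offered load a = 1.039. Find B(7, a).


B(c,a) = (a^c/c!) / Σ_{k=0}^{c} a^k/k!
a^7/7! = 0.0002593
Σ terms (k=0..7): 1.00000 + 1.03900 + 0.53976 + 0.18694 + 0.04856 + 0.01009 + 0.001747 + 0.0002593 = 2.826351
B = 0.0002593/2.826351 = 0.00009176

Final: 0.00009176


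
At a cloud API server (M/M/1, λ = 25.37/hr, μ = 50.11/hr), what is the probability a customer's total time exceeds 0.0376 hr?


W ~ Exponential(μ−λ) for M/M/1.
μ − λ = 50.11 − 25.37 = 24.7400
P(W > t) = e^{−(μ−λ)t} = e^{−0.9302} = 0.394465

Final: 0.394465


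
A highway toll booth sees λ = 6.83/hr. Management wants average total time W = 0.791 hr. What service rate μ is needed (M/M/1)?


W = 1/(μ−λ) ⇒ μ − λ = 1/W = 1/0.791 = 1.2642
μ = λ + 1/W = 6.83 + 1.2642 = 8.0942 per hr

Final: 8.0942 /hr


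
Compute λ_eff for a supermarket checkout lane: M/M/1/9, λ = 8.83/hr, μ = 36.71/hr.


ρ = 0.2405; P_K = (1−ρ)ρ^9/(1−ρ^10) = 0.000002047
λ_eff = λ(1 − P_K) = 8.83·(1 − 0.000002047) = 8.83·0.999998 = 8.8300 /hr

Final: 8.8300 /hr


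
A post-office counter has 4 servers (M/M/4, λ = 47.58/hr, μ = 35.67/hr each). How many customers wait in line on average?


a = λ/μ = 1.3339; ρ = a/4 = 0.3335
P₀ = 0.261986
Lq = P₀·a^c·ρ / (c!·(1−ρ)²) = 0.261986·3.16581·0.3335/(24·0.44426)
= 0.02594

Final: 0.02594


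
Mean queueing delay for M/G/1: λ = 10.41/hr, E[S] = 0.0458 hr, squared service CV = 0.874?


ρ = λ·E[S] = 10.41·0.0458 = 0.4768
E[S²] = E[S]²(1+C_s²) = 0.0458²·(1+0.874) = 0.003931
Wq = λ·E[S²]/(2(1−ρ)) = 10.41·0.003931/(2·0.5232) = 0.03911 hr

Final: 0.03911 hr


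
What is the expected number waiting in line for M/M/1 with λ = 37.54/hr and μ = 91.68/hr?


ρ = 37.54/91.68 = 0.4095
Lq = ρ²/(1−ρ) = 0.1677/0.5905 = 0.2839

Final: 0.2839


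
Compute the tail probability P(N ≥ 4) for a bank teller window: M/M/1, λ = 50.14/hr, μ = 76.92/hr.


ρ = 50.14/76.92 = 0.6518
P(N ≥ n) = ρ^n = 0.6518^4 = 0.180543

Final: 0.180543


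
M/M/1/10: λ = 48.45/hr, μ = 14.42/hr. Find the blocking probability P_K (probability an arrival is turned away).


ρ = λ/μ = 48.45/14.42 = 3.3599
P_K = (1−ρ)ρ^K/(1−ρ^(K+1)) = (-2.3599·183351.813579)/(1 − 616046.835499)
= -432695.021920/-616045.835499 = 0.702375

Final: 0.702375


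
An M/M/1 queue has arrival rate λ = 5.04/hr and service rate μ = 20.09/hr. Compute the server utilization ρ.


ρ = λ/μ = 5.04/20.09 = 0.2509

Final: 0.2509


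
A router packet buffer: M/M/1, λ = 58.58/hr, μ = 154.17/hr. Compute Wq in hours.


ρ = 58.58/154.17 = 0.3800
Wq = ρ/(μ−λ) = 0.3800/(154.17 − 58.58) = 0.3800/95.59 = 0.003975 hr

Final: 0.003975 hr


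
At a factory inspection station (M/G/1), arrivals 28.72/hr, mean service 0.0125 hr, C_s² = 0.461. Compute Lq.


ρ = λ·E[S] = 28.72·0.0125 = 0.3590
Lq = ρ²(1+C_s²)/(2(1−ρ)) = 0.1289·(1+0.461)/(2·0.6410)
= 0.1289·1.4610/1.2820 = 0.14688

Final: 0.14688


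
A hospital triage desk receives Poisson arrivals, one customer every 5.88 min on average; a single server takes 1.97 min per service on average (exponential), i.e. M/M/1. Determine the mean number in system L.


λ = 60/5.88 = 10.2041 /hr
μ = 60/1.97 = 30.4569 /hr
ρ = λ/μ = 10.2041/30.4569 = 0.3350
L = ρ/(1−ρ) = 0.3350/0.6650 = 0.5038

Final: 0.5038


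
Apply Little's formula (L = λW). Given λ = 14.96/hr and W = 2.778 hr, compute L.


L = λW = 14.96·2.778 = 41.5589

Final: 41.5589


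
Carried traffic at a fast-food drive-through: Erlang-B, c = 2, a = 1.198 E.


B(2,1.198) = 0.246125 (Erlang-B)
Carried load = a(1 − B) = 1.198·(1 − 0.246125) = 1.198·0.753875 = 0.9031 E

Final: 0.9031 Erlangs


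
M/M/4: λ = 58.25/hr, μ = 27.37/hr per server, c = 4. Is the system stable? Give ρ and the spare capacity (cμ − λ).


Total capacity cμ = 4·27.37 = 109.48/hr
ρ = λ/(cμ) = 58.25/109.48 = 0.5321
Stable ⇔ ρ < 1: YES
Spare capacity = cμ − λ = 109.48 − 58.25 = 51.23/hr

Final: ρ = 0.5321; stable; margin = 51.23/hr


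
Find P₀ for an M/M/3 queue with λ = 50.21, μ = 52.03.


a = λ/μ = 50.21/52.03 = 0.9650; ρ = a/c = 0.3217
Σ_{k=0}^{2} a^k/k! (terms k=0..2) = 1.00000 + 0.96502 + 0.46563 = 2.43065
Tail: a^3/(3!(1−ρ)) = 0.89869/(6·0.6783) = 0.22081
P₀ = 1/(2.43065 + 0.22081) = 1/2.65146 = 0.377150

Final: 0.377150


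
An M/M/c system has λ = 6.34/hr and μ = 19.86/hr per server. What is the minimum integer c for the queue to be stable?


Stability requires cμ > λ ⇔ c > λ/μ.
λ/μ = 6.34/19.86 = 0.3192
Minimum integer c = ⌊0.3192⌋ + 1 = 1
Check: 1·19.86 = 19.86 > 6.34, while 0·19.86 = 0.00 ≤ 6.34

Final: 1 servers


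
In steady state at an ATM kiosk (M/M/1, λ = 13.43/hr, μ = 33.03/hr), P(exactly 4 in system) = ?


ρ = 13.43/33.03 = 0.4066
P_n = (1−ρ)·ρ^n = (1 − 0.4066)·0.4066^4 = 0.5934·0.027332 = 0.016219

Final: 0.016219


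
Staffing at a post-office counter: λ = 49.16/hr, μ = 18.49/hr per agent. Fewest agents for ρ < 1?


Stability requires cμ > λ ⇔ c > λ/μ.
λ/μ = 49.16/18.49 = 2.6587
Minimum integer c = ⌊2.6587⌋ + 1 = 3
Check: 3·18.49 = 55.47 > 49.16, while 2·18.49 = 36.98 ≤ 49.16

Final: 3 servers


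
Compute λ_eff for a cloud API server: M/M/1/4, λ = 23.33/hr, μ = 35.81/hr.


ρ = 0.6515; P_K = (1−ρ)ρ^4/(1−ρ^5) = 0.071133
λ_eff = λ(1 − P_K) = 23.33·(1 − 0.071133) = 23.33·0.928867 = 21.6705 /hr

Final: 21.6705 /hr


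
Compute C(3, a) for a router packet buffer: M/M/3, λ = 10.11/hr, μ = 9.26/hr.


a = λ/μ = 1.0918; ρ = a/3 = 0.3639
P₀ = 0.330163 (from M/M/c formula)
C(c,a) = [a^c/(c!(1−ρ))]·P₀ = [1.30143/(6·0.6361)]·0.330163
= 0.34101·0.330163 = 0.112588

Final: 0.112588
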